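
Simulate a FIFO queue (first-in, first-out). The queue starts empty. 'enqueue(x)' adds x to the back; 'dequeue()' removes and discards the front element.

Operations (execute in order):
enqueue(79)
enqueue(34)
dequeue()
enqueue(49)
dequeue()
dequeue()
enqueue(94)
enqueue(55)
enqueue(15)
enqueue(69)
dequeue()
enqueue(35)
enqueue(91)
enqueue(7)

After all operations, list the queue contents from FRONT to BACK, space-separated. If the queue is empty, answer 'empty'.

Answer: 55 15 69 35 91 7

Derivation:
enqueue(79): [79]
enqueue(34): [79, 34]
dequeue(): [34]
enqueue(49): [34, 49]
dequeue(): [49]
dequeue(): []
enqueue(94): [94]
enqueue(55): [94, 55]
enqueue(15): [94, 55, 15]
enqueue(69): [94, 55, 15, 69]
dequeue(): [55, 15, 69]
enqueue(35): [55, 15, 69, 35]
enqueue(91): [55, 15, 69, 35, 91]
enqueue(7): [55, 15, 69, 35, 91, 7]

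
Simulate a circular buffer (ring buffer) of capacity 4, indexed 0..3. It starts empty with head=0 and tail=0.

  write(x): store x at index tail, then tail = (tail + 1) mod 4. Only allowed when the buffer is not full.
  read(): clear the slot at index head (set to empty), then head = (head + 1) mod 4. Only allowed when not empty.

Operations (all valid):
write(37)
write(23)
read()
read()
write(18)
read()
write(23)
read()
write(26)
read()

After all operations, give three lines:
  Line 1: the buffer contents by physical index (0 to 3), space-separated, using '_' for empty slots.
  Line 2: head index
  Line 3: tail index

write(37): buf=[37 _ _ _], head=0, tail=1, size=1
write(23): buf=[37 23 _ _], head=0, tail=2, size=2
read(): buf=[_ 23 _ _], head=1, tail=2, size=1
read(): buf=[_ _ _ _], head=2, tail=2, size=0
write(18): buf=[_ _ 18 _], head=2, tail=3, size=1
read(): buf=[_ _ _ _], head=3, tail=3, size=0
write(23): buf=[_ _ _ 23], head=3, tail=0, size=1
read(): buf=[_ _ _ _], head=0, tail=0, size=0
write(26): buf=[26 _ _ _], head=0, tail=1, size=1
read(): buf=[_ _ _ _], head=1, tail=1, size=0

Answer: _ _ _ _
1
1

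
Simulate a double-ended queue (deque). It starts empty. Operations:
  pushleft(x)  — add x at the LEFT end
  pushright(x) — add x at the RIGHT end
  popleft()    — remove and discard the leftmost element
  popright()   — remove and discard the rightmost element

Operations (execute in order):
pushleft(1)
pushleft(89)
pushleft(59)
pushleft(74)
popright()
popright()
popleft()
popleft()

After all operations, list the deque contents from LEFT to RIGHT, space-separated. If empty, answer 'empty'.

Answer: empty

Derivation:
pushleft(1): [1]
pushleft(89): [89, 1]
pushleft(59): [59, 89, 1]
pushleft(74): [74, 59, 89, 1]
popright(): [74, 59, 89]
popright(): [74, 59]
popleft(): [59]
popleft(): []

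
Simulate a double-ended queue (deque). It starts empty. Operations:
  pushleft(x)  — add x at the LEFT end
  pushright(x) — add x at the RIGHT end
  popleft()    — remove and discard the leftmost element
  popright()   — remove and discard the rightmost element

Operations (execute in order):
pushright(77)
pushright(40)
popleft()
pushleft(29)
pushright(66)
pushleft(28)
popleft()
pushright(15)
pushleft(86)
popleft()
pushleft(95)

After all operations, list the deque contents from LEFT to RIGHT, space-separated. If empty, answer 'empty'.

Answer: 95 29 40 66 15

Derivation:
pushright(77): [77]
pushright(40): [77, 40]
popleft(): [40]
pushleft(29): [29, 40]
pushright(66): [29, 40, 66]
pushleft(28): [28, 29, 40, 66]
popleft(): [29, 40, 66]
pushright(15): [29, 40, 66, 15]
pushleft(86): [86, 29, 40, 66, 15]
popleft(): [29, 40, 66, 15]
pushleft(95): [95, 29, 40, 66, 15]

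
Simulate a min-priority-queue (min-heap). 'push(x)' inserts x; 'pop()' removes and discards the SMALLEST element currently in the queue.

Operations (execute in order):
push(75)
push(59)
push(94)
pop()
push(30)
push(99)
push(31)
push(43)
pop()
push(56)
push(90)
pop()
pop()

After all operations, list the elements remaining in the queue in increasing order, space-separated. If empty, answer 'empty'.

Answer: 56 75 90 94 99

Derivation:
push(75): heap contents = [75]
push(59): heap contents = [59, 75]
push(94): heap contents = [59, 75, 94]
pop() → 59: heap contents = [75, 94]
push(30): heap contents = [30, 75, 94]
push(99): heap contents = [30, 75, 94, 99]
push(31): heap contents = [30, 31, 75, 94, 99]
push(43): heap contents = [30, 31, 43, 75, 94, 99]
pop() → 30: heap contents = [31, 43, 75, 94, 99]
push(56): heap contents = [31, 43, 56, 75, 94, 99]
push(90): heap contents = [31, 43, 56, 75, 90, 94, 99]
pop() → 31: heap contents = [43, 56, 75, 90, 94, 99]
pop() → 43: heap contents = [56, 75, 90, 94, 99]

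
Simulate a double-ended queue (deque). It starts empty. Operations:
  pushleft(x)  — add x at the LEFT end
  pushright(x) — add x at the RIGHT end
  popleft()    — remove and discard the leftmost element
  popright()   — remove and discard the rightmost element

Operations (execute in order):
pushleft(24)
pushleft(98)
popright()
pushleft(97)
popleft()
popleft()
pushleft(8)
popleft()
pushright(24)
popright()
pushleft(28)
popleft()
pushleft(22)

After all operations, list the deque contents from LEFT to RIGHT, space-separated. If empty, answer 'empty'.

pushleft(24): [24]
pushleft(98): [98, 24]
popright(): [98]
pushleft(97): [97, 98]
popleft(): [98]
popleft(): []
pushleft(8): [8]
popleft(): []
pushright(24): [24]
popright(): []
pushleft(28): [28]
popleft(): []
pushleft(22): [22]

Answer: 22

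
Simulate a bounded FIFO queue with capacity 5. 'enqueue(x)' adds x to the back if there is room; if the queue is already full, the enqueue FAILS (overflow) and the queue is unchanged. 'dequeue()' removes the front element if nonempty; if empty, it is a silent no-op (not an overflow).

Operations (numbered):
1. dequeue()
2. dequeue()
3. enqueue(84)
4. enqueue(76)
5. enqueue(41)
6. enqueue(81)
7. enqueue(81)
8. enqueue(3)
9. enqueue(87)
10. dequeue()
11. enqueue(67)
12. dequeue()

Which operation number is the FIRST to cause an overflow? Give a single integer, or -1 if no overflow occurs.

Answer: 8

Derivation:
1. dequeue(): empty, no-op, size=0
2. dequeue(): empty, no-op, size=0
3. enqueue(84): size=1
4. enqueue(76): size=2
5. enqueue(41): size=3
6. enqueue(81): size=4
7. enqueue(81): size=5
8. enqueue(3): size=5=cap → OVERFLOW (fail)
9. enqueue(87): size=5=cap → OVERFLOW (fail)
10. dequeue(): size=4
11. enqueue(67): size=5
12. dequeue(): size=4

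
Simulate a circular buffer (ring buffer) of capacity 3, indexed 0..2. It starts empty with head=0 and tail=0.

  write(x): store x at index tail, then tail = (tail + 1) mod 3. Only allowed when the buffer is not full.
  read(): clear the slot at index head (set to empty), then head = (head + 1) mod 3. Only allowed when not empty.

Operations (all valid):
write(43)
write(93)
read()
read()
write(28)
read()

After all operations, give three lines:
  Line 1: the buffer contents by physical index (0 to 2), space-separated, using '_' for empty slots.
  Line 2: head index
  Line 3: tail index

write(43): buf=[43 _ _], head=0, tail=1, size=1
write(93): buf=[43 93 _], head=0, tail=2, size=2
read(): buf=[_ 93 _], head=1, tail=2, size=1
read(): buf=[_ _ _], head=2, tail=2, size=0
write(28): buf=[_ _ 28], head=2, tail=0, size=1
read(): buf=[_ _ _], head=0, tail=0, size=0

Answer: _ _ _
0
0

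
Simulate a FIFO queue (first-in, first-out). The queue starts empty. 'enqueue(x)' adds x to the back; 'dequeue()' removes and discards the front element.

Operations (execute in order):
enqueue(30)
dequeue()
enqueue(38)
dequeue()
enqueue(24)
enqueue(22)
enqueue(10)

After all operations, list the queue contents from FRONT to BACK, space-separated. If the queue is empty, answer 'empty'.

Answer: 24 22 10

Derivation:
enqueue(30): [30]
dequeue(): []
enqueue(38): [38]
dequeue(): []
enqueue(24): [24]
enqueue(22): [24, 22]
enqueue(10): [24, 22, 10]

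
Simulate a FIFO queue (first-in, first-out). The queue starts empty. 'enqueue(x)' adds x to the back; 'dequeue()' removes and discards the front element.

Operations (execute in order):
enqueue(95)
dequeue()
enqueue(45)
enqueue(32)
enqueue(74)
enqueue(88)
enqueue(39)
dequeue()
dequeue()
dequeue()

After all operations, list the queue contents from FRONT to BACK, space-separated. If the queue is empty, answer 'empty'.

enqueue(95): [95]
dequeue(): []
enqueue(45): [45]
enqueue(32): [45, 32]
enqueue(74): [45, 32, 74]
enqueue(88): [45, 32, 74, 88]
enqueue(39): [45, 32, 74, 88, 39]
dequeue(): [32, 74, 88, 39]
dequeue(): [74, 88, 39]
dequeue(): [88, 39]

Answer: 88 39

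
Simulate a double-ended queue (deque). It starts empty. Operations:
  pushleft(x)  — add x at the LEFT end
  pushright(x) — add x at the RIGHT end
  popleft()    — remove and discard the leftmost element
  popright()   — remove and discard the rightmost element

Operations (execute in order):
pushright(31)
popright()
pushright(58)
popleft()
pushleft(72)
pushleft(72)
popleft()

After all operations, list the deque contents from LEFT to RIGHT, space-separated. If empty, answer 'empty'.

pushright(31): [31]
popright(): []
pushright(58): [58]
popleft(): []
pushleft(72): [72]
pushleft(72): [72, 72]
popleft(): [72]

Answer: 72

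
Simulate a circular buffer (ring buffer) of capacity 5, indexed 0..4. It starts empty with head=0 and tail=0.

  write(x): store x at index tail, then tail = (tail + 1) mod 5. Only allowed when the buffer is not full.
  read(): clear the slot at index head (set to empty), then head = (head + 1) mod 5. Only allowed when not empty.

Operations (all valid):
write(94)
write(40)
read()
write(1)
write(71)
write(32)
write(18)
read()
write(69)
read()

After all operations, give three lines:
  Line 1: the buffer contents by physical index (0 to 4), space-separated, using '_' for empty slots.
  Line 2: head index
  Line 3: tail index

write(94): buf=[94 _ _ _ _], head=0, tail=1, size=1
write(40): buf=[94 40 _ _ _], head=0, tail=2, size=2
read(): buf=[_ 40 _ _ _], head=1, tail=2, size=1
write(1): buf=[_ 40 1 _ _], head=1, tail=3, size=2
write(71): buf=[_ 40 1 71 _], head=1, tail=4, size=3
write(32): buf=[_ 40 1 71 32], head=1, tail=0, size=4
write(18): buf=[18 40 1 71 32], head=1, tail=1, size=5
read(): buf=[18 _ 1 71 32], head=2, tail=1, size=4
write(69): buf=[18 69 1 71 32], head=2, tail=2, size=5
read(): buf=[18 69 _ 71 32], head=3, tail=2, size=4

Answer: 18 69 _ 71 32
3
2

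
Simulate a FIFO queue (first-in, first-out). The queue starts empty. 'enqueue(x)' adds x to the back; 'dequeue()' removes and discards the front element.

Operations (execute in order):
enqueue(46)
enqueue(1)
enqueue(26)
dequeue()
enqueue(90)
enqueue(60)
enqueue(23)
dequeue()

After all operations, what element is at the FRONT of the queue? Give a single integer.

Answer: 26

Derivation:
enqueue(46): queue = [46]
enqueue(1): queue = [46, 1]
enqueue(26): queue = [46, 1, 26]
dequeue(): queue = [1, 26]
enqueue(90): queue = [1, 26, 90]
enqueue(60): queue = [1, 26, 90, 60]
enqueue(23): queue = [1, 26, 90, 60, 23]
dequeue(): queue = [26, 90, 60, 23]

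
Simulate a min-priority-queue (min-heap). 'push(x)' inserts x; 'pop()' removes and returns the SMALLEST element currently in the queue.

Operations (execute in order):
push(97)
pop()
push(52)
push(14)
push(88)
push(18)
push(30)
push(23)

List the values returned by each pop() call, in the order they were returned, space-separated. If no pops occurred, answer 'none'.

Answer: 97

Derivation:
push(97): heap contents = [97]
pop() → 97: heap contents = []
push(52): heap contents = [52]
push(14): heap contents = [14, 52]
push(88): heap contents = [14, 52, 88]
push(18): heap contents = [14, 18, 52, 88]
push(30): heap contents = [14, 18, 30, 52, 88]
push(23): heap contents = [14, 18, 23, 30, 52, 88]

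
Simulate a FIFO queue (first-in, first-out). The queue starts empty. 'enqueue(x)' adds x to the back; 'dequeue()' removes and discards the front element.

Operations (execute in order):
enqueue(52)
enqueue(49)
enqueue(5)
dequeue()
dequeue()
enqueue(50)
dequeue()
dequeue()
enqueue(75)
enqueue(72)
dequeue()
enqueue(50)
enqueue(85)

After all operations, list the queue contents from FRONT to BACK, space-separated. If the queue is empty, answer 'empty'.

Answer: 72 50 85

Derivation:
enqueue(52): [52]
enqueue(49): [52, 49]
enqueue(5): [52, 49, 5]
dequeue(): [49, 5]
dequeue(): [5]
enqueue(50): [5, 50]
dequeue(): [50]
dequeue(): []
enqueue(75): [75]
enqueue(72): [75, 72]
dequeue(): [72]
enqueue(50): [72, 50]
enqueue(85): [72, 50, 85]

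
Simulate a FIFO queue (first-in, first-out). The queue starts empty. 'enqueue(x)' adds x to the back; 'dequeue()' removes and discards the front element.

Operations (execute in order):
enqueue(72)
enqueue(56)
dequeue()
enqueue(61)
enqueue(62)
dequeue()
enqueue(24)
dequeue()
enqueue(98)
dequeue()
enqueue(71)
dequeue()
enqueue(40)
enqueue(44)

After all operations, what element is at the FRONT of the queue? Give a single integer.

enqueue(72): queue = [72]
enqueue(56): queue = [72, 56]
dequeue(): queue = [56]
enqueue(61): queue = [56, 61]
enqueue(62): queue = [56, 61, 62]
dequeue(): queue = [61, 62]
enqueue(24): queue = [61, 62, 24]
dequeue(): queue = [62, 24]
enqueue(98): queue = [62, 24, 98]
dequeue(): queue = [24, 98]
enqueue(71): queue = [24, 98, 71]
dequeue(): queue = [98, 71]
enqueue(40): queue = [98, 71, 40]
enqueue(44): queue = [98, 71, 40, 44]

Answer: 98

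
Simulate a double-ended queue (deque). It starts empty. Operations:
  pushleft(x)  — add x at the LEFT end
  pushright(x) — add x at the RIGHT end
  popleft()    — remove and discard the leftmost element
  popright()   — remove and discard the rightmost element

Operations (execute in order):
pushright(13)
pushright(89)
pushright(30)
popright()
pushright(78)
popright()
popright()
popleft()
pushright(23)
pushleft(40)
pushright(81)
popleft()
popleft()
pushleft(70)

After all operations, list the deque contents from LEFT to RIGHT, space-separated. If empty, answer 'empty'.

Answer: 70 81

Derivation:
pushright(13): [13]
pushright(89): [13, 89]
pushright(30): [13, 89, 30]
popright(): [13, 89]
pushright(78): [13, 89, 78]
popright(): [13, 89]
popright(): [13]
popleft(): []
pushright(23): [23]
pushleft(40): [40, 23]
pushright(81): [40, 23, 81]
popleft(): [23, 81]
popleft(): [81]
pushleft(70): [70, 81]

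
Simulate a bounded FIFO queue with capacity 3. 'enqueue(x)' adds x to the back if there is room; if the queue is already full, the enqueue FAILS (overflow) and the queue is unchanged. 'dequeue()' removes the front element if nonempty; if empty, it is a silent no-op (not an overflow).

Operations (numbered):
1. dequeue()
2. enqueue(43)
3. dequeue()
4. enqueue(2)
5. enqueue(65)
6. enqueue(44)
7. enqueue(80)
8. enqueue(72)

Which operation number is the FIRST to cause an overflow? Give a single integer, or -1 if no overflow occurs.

Answer: 7

Derivation:
1. dequeue(): empty, no-op, size=0
2. enqueue(43): size=1
3. dequeue(): size=0
4. enqueue(2): size=1
5. enqueue(65): size=2
6. enqueue(44): size=3
7. enqueue(80): size=3=cap → OVERFLOW (fail)
8. enqueue(72): size=3=cap → OVERFLOW (fail)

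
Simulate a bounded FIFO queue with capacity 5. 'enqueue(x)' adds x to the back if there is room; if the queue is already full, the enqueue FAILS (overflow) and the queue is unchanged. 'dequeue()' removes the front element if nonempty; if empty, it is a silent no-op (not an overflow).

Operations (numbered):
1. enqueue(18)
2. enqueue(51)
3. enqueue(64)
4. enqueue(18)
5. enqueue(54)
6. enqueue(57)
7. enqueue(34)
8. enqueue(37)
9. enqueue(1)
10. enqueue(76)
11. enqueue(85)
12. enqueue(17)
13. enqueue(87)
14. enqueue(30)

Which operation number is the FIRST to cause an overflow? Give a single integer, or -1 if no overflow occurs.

1. enqueue(18): size=1
2. enqueue(51): size=2
3. enqueue(64): size=3
4. enqueue(18): size=4
5. enqueue(54): size=5
6. enqueue(57): size=5=cap → OVERFLOW (fail)
7. enqueue(34): size=5=cap → OVERFLOW (fail)
8. enqueue(37): size=5=cap → OVERFLOW (fail)
9. enqueue(1): size=5=cap → OVERFLOW (fail)
10. enqueue(76): size=5=cap → OVERFLOW (fail)
11. enqueue(85): size=5=cap → OVERFLOW (fail)
12. enqueue(17): size=5=cap → OVERFLOW (fail)
13. enqueue(87): size=5=cap → OVERFLOW (fail)
14. enqueue(30): size=5=cap → OVERFLOW (fail)

Answer: 6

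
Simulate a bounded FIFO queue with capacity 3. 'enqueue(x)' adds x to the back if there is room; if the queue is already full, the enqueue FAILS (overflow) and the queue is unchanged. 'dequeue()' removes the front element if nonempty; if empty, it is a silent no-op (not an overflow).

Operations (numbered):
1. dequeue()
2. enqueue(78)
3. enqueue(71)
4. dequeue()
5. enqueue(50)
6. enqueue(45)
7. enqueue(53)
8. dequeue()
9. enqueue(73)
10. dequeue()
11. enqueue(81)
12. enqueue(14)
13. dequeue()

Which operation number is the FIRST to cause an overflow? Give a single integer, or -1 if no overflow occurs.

1. dequeue(): empty, no-op, size=0
2. enqueue(78): size=1
3. enqueue(71): size=2
4. dequeue(): size=1
5. enqueue(50): size=2
6. enqueue(45): size=3
7. enqueue(53): size=3=cap → OVERFLOW (fail)
8. dequeue(): size=2
9. enqueue(73): size=3
10. dequeue(): size=2
11. enqueue(81): size=3
12. enqueue(14): size=3=cap → OVERFLOW (fail)
13. dequeue(): size=2

Answer: 7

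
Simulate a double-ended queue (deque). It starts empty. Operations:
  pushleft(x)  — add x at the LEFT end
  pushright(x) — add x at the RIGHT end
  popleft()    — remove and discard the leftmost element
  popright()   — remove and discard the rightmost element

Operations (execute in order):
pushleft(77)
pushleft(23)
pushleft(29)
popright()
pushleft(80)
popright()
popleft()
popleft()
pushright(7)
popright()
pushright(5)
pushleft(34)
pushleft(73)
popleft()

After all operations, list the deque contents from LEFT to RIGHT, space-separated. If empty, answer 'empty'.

pushleft(77): [77]
pushleft(23): [23, 77]
pushleft(29): [29, 23, 77]
popright(): [29, 23]
pushleft(80): [80, 29, 23]
popright(): [80, 29]
popleft(): [29]
popleft(): []
pushright(7): [7]
popright(): []
pushright(5): [5]
pushleft(34): [34, 5]
pushleft(73): [73, 34, 5]
popleft(): [34, 5]

Answer: 34 5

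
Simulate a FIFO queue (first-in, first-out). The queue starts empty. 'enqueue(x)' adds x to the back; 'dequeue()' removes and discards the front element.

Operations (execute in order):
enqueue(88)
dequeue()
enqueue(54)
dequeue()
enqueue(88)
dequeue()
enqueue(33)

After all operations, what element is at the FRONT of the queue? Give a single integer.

Answer: 33

Derivation:
enqueue(88): queue = [88]
dequeue(): queue = []
enqueue(54): queue = [54]
dequeue(): queue = []
enqueue(88): queue = [88]
dequeue(): queue = []
enqueue(33): queue = [33]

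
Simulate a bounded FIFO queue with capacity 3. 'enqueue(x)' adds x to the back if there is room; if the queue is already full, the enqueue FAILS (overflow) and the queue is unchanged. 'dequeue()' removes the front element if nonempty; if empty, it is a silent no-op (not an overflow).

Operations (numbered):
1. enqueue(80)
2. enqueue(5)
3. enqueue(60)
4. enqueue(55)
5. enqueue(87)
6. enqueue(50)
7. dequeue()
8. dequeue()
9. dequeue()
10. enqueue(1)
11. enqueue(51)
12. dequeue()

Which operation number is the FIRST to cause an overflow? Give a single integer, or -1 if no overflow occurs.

Answer: 4

Derivation:
1. enqueue(80): size=1
2. enqueue(5): size=2
3. enqueue(60): size=3
4. enqueue(55): size=3=cap → OVERFLOW (fail)
5. enqueue(87): size=3=cap → OVERFLOW (fail)
6. enqueue(50): size=3=cap → OVERFLOW (fail)
7. dequeue(): size=2
8. dequeue(): size=1
9. dequeue(): size=0
10. enqueue(1): size=1
11. enqueue(51): size=2
12. dequeue(): size=1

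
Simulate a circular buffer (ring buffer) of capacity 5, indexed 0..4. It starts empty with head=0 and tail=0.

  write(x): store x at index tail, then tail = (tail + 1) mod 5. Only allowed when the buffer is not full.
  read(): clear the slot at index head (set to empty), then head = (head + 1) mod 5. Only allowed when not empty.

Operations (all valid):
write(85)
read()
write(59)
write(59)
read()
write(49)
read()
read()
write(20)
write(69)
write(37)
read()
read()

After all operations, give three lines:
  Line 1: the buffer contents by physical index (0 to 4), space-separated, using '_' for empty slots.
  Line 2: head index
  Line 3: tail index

write(85): buf=[85 _ _ _ _], head=0, tail=1, size=1
read(): buf=[_ _ _ _ _], head=1, tail=1, size=0
write(59): buf=[_ 59 _ _ _], head=1, tail=2, size=1
write(59): buf=[_ 59 59 _ _], head=1, tail=3, size=2
read(): buf=[_ _ 59 _ _], head=2, tail=3, size=1
write(49): buf=[_ _ 59 49 _], head=2, tail=4, size=2
read(): buf=[_ _ _ 49 _], head=3, tail=4, size=1
read(): buf=[_ _ _ _ _], head=4, tail=4, size=0
write(20): buf=[_ _ _ _ 20], head=4, tail=0, size=1
write(69): buf=[69 _ _ _ 20], head=4, tail=1, size=2
write(37): buf=[69 37 _ _ 20], head=4, tail=2, size=3
read(): buf=[69 37 _ _ _], head=0, tail=2, size=2
read(): buf=[_ 37 _ _ _], head=1, tail=2, size=1

Answer: _ 37 _ _ _
1
2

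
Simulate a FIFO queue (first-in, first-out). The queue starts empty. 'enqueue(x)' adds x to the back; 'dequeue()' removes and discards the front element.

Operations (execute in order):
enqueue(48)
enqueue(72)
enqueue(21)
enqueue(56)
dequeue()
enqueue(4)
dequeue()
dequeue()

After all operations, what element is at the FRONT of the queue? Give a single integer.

Answer: 56

Derivation:
enqueue(48): queue = [48]
enqueue(72): queue = [48, 72]
enqueue(21): queue = [48, 72, 21]
enqueue(56): queue = [48, 72, 21, 56]
dequeue(): queue = [72, 21, 56]
enqueue(4): queue = [72, 21, 56, 4]
dequeue(): queue = [21, 56, 4]
dequeue(): queue = [56, 4]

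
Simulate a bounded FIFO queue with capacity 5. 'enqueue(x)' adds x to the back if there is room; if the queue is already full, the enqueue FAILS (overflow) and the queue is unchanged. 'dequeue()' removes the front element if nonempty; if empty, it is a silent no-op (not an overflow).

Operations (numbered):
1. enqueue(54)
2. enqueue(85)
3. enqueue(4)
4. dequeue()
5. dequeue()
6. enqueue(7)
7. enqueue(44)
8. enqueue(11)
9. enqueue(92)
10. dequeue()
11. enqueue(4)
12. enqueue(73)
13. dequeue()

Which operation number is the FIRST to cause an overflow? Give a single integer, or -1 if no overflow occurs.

1. enqueue(54): size=1
2. enqueue(85): size=2
3. enqueue(4): size=3
4. dequeue(): size=2
5. dequeue(): size=1
6. enqueue(7): size=2
7. enqueue(44): size=3
8. enqueue(11): size=4
9. enqueue(92): size=5
10. dequeue(): size=4
11. enqueue(4): size=5
12. enqueue(73): size=5=cap → OVERFLOW (fail)
13. dequeue(): size=4

Answer: 12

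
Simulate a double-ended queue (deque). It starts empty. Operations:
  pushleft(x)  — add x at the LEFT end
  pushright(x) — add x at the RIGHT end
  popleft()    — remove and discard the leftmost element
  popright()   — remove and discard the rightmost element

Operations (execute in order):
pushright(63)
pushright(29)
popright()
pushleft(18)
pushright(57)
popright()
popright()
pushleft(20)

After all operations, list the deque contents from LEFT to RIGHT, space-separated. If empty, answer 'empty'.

pushright(63): [63]
pushright(29): [63, 29]
popright(): [63]
pushleft(18): [18, 63]
pushright(57): [18, 63, 57]
popright(): [18, 63]
popright(): [18]
pushleft(20): [20, 18]

Answer: 20 18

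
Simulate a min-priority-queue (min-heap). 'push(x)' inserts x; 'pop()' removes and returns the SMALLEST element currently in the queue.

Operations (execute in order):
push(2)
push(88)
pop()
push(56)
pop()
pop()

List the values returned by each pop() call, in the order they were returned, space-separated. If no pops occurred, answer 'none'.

push(2): heap contents = [2]
push(88): heap contents = [2, 88]
pop() → 2: heap contents = [88]
push(56): heap contents = [56, 88]
pop() → 56: heap contents = [88]
pop() → 88: heap contents = []

Answer: 2 56 88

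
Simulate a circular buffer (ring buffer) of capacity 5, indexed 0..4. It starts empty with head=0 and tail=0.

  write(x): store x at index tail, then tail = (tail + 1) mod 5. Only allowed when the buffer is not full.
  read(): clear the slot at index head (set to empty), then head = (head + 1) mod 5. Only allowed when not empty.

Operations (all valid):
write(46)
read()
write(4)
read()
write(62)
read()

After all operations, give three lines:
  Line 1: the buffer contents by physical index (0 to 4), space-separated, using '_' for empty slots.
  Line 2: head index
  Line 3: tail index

Answer: _ _ _ _ _
3
3

Derivation:
write(46): buf=[46 _ _ _ _], head=0, tail=1, size=1
read(): buf=[_ _ _ _ _], head=1, tail=1, size=0
write(4): buf=[_ 4 _ _ _], head=1, tail=2, size=1
read(): buf=[_ _ _ _ _], head=2, tail=2, size=0
write(62): buf=[_ _ 62 _ _], head=2, tail=3, size=1
read(): buf=[_ _ _ _ _], head=3, tail=3, size=0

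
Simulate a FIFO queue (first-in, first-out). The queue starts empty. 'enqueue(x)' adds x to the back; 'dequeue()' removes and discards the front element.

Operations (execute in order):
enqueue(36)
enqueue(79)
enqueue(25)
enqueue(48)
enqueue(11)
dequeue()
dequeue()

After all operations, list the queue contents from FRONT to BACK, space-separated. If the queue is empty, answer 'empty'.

enqueue(36): [36]
enqueue(79): [36, 79]
enqueue(25): [36, 79, 25]
enqueue(48): [36, 79, 25, 48]
enqueue(11): [36, 79, 25, 48, 11]
dequeue(): [79, 25, 48, 11]
dequeue(): [25, 48, 11]

Answer: 25 48 11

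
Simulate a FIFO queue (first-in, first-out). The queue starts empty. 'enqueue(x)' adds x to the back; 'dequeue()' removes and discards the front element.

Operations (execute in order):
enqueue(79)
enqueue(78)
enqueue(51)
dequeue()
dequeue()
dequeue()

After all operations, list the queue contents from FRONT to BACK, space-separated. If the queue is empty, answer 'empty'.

enqueue(79): [79]
enqueue(78): [79, 78]
enqueue(51): [79, 78, 51]
dequeue(): [78, 51]
dequeue(): [51]
dequeue(): []

Answer: empty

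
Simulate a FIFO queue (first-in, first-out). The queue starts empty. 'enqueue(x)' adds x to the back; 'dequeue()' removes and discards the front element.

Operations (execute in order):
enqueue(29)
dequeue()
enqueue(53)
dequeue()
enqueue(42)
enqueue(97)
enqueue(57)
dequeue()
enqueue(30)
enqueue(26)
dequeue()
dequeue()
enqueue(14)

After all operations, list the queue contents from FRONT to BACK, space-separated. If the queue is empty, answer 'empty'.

Answer: 30 26 14

Derivation:
enqueue(29): [29]
dequeue(): []
enqueue(53): [53]
dequeue(): []
enqueue(42): [42]
enqueue(97): [42, 97]
enqueue(57): [42, 97, 57]
dequeue(): [97, 57]
enqueue(30): [97, 57, 30]
enqueue(26): [97, 57, 30, 26]
dequeue(): [57, 30, 26]
dequeue(): [30, 26]
enqueue(14): [30, 26, 14]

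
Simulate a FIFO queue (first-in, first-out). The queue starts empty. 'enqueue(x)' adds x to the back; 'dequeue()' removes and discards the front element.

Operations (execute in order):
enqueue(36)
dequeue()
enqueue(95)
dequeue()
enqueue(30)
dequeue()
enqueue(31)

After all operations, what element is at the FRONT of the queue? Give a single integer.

Answer: 31

Derivation:
enqueue(36): queue = [36]
dequeue(): queue = []
enqueue(95): queue = [95]
dequeue(): queue = []
enqueue(30): queue = [30]
dequeue(): queue = []
enqueue(31): queue = [31]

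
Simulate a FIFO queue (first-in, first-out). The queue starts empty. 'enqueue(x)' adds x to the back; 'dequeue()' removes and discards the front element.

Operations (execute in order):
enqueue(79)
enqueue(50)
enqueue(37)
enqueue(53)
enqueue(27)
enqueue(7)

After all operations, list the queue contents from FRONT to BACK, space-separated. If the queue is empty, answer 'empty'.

Answer: 79 50 37 53 27 7

Derivation:
enqueue(79): [79]
enqueue(50): [79, 50]
enqueue(37): [79, 50, 37]
enqueue(53): [79, 50, 37, 53]
enqueue(27): [79, 50, 37, 53, 27]
enqueue(7): [79, 50, 37, 53, 27, 7]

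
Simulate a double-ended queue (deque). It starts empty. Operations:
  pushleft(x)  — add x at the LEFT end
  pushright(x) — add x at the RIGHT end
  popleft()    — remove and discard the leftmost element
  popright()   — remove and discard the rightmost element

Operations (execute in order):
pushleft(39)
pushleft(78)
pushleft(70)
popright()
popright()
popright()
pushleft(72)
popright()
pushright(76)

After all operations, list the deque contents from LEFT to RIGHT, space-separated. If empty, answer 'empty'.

pushleft(39): [39]
pushleft(78): [78, 39]
pushleft(70): [70, 78, 39]
popright(): [70, 78]
popright(): [70]
popright(): []
pushleft(72): [72]
popright(): []
pushright(76): [76]

Answer: 76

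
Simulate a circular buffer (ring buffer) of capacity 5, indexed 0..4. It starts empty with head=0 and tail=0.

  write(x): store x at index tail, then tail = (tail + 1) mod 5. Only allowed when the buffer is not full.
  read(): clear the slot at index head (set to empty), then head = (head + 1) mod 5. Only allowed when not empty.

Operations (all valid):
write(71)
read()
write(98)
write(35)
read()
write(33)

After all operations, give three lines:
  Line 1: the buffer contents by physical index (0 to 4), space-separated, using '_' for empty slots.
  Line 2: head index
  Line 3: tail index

write(71): buf=[71 _ _ _ _], head=0, tail=1, size=1
read(): buf=[_ _ _ _ _], head=1, tail=1, size=0
write(98): buf=[_ 98 _ _ _], head=1, tail=2, size=1
write(35): buf=[_ 98 35 _ _], head=1, tail=3, size=2
read(): buf=[_ _ 35 _ _], head=2, tail=3, size=1
write(33): buf=[_ _ 35 33 _], head=2, tail=4, size=2

Answer: _ _ 35 33 _
2
4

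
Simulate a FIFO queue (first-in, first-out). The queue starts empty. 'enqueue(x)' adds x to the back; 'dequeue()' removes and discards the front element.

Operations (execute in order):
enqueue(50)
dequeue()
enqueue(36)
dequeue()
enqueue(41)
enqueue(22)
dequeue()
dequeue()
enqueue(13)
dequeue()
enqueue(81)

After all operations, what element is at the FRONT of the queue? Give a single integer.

enqueue(50): queue = [50]
dequeue(): queue = []
enqueue(36): queue = [36]
dequeue(): queue = []
enqueue(41): queue = [41]
enqueue(22): queue = [41, 22]
dequeue(): queue = [22]
dequeue(): queue = []
enqueue(13): queue = [13]
dequeue(): queue = []
enqueue(81): queue = [81]

Answer: 81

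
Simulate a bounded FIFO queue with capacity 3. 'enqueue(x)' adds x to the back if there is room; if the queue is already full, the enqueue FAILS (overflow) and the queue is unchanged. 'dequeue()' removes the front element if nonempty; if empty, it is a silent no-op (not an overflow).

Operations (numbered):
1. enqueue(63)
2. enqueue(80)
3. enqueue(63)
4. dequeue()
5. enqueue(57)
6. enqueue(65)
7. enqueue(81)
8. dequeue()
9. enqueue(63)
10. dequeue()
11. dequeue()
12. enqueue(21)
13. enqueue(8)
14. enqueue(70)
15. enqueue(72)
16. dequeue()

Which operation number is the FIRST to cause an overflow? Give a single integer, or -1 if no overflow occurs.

Answer: 6

Derivation:
1. enqueue(63): size=1
2. enqueue(80): size=2
3. enqueue(63): size=3
4. dequeue(): size=2
5. enqueue(57): size=3
6. enqueue(65): size=3=cap → OVERFLOW (fail)
7. enqueue(81): size=3=cap → OVERFLOW (fail)
8. dequeue(): size=2
9. enqueue(63): size=3
10. dequeue(): size=2
11. dequeue(): size=1
12. enqueue(21): size=2
13. enqueue(8): size=3
14. enqueue(70): size=3=cap → OVERFLOW (fail)
15. enqueue(72): size=3=cap → OVERFLOW (fail)
16. dequeue(): size=2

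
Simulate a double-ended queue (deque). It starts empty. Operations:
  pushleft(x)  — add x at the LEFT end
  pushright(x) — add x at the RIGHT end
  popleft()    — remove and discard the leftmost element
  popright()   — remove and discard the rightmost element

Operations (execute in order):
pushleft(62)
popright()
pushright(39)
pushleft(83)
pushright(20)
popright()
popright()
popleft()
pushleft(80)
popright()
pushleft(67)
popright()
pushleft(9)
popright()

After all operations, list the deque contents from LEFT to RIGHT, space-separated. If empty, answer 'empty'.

Answer: empty

Derivation:
pushleft(62): [62]
popright(): []
pushright(39): [39]
pushleft(83): [83, 39]
pushright(20): [83, 39, 20]
popright(): [83, 39]
popright(): [83]
popleft(): []
pushleft(80): [80]
popright(): []
pushleft(67): [67]
popright(): []
pushleft(9): [9]
popright(): []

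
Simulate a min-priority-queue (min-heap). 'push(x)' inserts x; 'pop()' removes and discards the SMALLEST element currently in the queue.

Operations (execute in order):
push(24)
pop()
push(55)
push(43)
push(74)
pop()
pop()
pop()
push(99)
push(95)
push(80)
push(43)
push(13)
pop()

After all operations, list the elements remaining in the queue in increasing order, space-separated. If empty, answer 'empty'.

Answer: 43 80 95 99

Derivation:
push(24): heap contents = [24]
pop() → 24: heap contents = []
push(55): heap contents = [55]
push(43): heap contents = [43, 55]
push(74): heap contents = [43, 55, 74]
pop() → 43: heap contents = [55, 74]
pop() → 55: heap contents = [74]
pop() → 74: heap contents = []
push(99): heap contents = [99]
push(95): heap contents = [95, 99]
push(80): heap contents = [80, 95, 99]
push(43): heap contents = [43, 80, 95, 99]
push(13): heap contents = [13, 43, 80, 95, 99]
pop() → 13: heap contents = [43, 80, 95, 99]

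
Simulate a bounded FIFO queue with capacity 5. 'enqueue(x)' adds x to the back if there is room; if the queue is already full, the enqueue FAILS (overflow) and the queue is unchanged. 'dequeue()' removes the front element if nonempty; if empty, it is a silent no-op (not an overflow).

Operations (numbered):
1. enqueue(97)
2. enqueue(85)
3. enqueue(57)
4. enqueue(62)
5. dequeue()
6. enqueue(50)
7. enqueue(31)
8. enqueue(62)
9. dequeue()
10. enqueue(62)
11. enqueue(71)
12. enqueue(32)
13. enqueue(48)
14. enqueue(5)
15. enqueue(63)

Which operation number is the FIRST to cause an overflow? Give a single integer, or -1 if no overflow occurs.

Answer: 8

Derivation:
1. enqueue(97): size=1
2. enqueue(85): size=2
3. enqueue(57): size=3
4. enqueue(62): size=4
5. dequeue(): size=3
6. enqueue(50): size=4
7. enqueue(31): size=5
8. enqueue(62): size=5=cap → OVERFLOW (fail)
9. dequeue(): size=4
10. enqueue(62): size=5
11. enqueue(71): size=5=cap → OVERFLOW (fail)
12. enqueue(32): size=5=cap → OVERFLOW (fail)
13. enqueue(48): size=5=cap → OVERFLOW (fail)
14. enqueue(5): size=5=cap → OVERFLOW (fail)
15. enqueue(63): size=5=cap → OVERFLOW (fail)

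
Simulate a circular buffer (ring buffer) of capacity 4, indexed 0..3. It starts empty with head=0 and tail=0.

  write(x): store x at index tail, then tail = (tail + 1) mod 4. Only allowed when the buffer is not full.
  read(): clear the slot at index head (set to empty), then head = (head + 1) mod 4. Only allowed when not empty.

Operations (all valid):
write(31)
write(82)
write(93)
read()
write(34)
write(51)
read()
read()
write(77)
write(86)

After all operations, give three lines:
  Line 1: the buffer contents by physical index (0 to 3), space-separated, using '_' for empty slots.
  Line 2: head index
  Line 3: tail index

write(31): buf=[31 _ _ _], head=0, tail=1, size=1
write(82): buf=[31 82 _ _], head=0, tail=2, size=2
write(93): buf=[31 82 93 _], head=0, tail=3, size=3
read(): buf=[_ 82 93 _], head=1, tail=3, size=2
write(34): buf=[_ 82 93 34], head=1, tail=0, size=3
write(51): buf=[51 82 93 34], head=1, tail=1, size=4
read(): buf=[51 _ 93 34], head=2, tail=1, size=3
read(): buf=[51 _ _ 34], head=3, tail=1, size=2
write(77): buf=[51 77 _ 34], head=3, tail=2, size=3
write(86): buf=[51 77 86 34], head=3, tail=3, size=4

Answer: 51 77 86 34
3
3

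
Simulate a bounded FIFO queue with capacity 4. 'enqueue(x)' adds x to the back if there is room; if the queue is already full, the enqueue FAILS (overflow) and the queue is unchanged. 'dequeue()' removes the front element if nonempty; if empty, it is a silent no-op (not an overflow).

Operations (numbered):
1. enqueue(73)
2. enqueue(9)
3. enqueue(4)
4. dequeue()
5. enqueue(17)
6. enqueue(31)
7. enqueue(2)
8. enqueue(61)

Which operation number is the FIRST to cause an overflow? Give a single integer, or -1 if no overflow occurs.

Answer: 7

Derivation:
1. enqueue(73): size=1
2. enqueue(9): size=2
3. enqueue(4): size=3
4. dequeue(): size=2
5. enqueue(17): size=3
6. enqueue(31): size=4
7. enqueue(2): size=4=cap → OVERFLOW (fail)
8. enqueue(61): size=4=cap → OVERFLOW (fail)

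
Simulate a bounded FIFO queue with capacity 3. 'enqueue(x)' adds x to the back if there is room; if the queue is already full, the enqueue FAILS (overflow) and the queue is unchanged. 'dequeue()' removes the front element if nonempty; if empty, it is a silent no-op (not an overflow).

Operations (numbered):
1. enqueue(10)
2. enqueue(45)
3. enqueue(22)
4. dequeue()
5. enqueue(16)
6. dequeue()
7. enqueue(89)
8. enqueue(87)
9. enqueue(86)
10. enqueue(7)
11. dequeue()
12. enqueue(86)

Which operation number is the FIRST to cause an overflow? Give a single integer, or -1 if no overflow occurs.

Answer: 8

Derivation:
1. enqueue(10): size=1
2. enqueue(45): size=2
3. enqueue(22): size=3
4. dequeue(): size=2
5. enqueue(16): size=3
6. dequeue(): size=2
7. enqueue(89): size=3
8. enqueue(87): size=3=cap → OVERFLOW (fail)
9. enqueue(86): size=3=cap → OVERFLOW (fail)
10. enqueue(7): size=3=cap → OVERFLOW (fail)
11. dequeue(): size=2
12. enqueue(86): size=3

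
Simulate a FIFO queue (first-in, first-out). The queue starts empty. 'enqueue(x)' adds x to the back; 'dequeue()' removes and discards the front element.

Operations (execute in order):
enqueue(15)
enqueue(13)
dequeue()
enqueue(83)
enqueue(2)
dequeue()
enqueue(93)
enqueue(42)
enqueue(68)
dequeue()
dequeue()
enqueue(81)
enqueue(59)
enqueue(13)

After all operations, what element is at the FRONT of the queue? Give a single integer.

Answer: 93

Derivation:
enqueue(15): queue = [15]
enqueue(13): queue = [15, 13]
dequeue(): queue = [13]
enqueue(83): queue = [13, 83]
enqueue(2): queue = [13, 83, 2]
dequeue(): queue = [83, 2]
enqueue(93): queue = [83, 2, 93]
enqueue(42): queue = [83, 2, 93, 42]
enqueue(68): queue = [83, 2, 93, 42, 68]
dequeue(): queue = [2, 93, 42, 68]
dequeue(): queue = [93, 42, 68]
enqueue(81): queue = [93, 42, 68, 81]
enqueue(59): queue = [93, 42, 68, 81, 59]
enqueue(13): queue = [93, 42, 68, 81, 59, 13]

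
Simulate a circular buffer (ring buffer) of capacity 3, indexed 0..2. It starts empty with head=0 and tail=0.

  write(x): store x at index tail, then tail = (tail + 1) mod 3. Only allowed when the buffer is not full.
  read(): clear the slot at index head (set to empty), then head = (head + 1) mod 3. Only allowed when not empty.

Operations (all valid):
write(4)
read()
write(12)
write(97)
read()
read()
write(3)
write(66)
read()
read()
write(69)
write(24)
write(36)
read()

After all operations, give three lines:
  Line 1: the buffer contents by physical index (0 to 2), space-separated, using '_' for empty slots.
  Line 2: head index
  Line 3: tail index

Answer: 24 36 _
0
2

Derivation:
write(4): buf=[4 _ _], head=0, tail=1, size=1
read(): buf=[_ _ _], head=1, tail=1, size=0
write(12): buf=[_ 12 _], head=1, tail=2, size=1
write(97): buf=[_ 12 97], head=1, tail=0, size=2
read(): buf=[_ _ 97], head=2, tail=0, size=1
read(): buf=[_ _ _], head=0, tail=0, size=0
write(3): buf=[3 _ _], head=0, tail=1, size=1
write(66): buf=[3 66 _], head=0, tail=2, size=2
read(): buf=[_ 66 _], head=1, tail=2, size=1
read(): buf=[_ _ _], head=2, tail=2, size=0
write(69): buf=[_ _ 69], head=2, tail=0, size=1
write(24): buf=[24 _ 69], head=2, tail=1, size=2
write(36): buf=[24 36 69], head=2, tail=2, size=3
read(): buf=[24 36 _], head=0, tail=2, size=2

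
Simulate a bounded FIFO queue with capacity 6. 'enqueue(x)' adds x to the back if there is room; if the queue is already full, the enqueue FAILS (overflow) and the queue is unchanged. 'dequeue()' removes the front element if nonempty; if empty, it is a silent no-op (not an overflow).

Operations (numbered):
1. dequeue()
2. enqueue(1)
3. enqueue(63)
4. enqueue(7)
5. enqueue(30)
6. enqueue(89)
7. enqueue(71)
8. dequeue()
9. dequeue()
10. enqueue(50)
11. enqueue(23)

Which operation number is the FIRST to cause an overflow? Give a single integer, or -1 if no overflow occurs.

Answer: -1

Derivation:
1. dequeue(): empty, no-op, size=0
2. enqueue(1): size=1
3. enqueue(63): size=2
4. enqueue(7): size=3
5. enqueue(30): size=4
6. enqueue(89): size=5
7. enqueue(71): size=6
8. dequeue(): size=5
9. dequeue(): size=4
10. enqueue(50): size=5
11. enqueue(23): size=6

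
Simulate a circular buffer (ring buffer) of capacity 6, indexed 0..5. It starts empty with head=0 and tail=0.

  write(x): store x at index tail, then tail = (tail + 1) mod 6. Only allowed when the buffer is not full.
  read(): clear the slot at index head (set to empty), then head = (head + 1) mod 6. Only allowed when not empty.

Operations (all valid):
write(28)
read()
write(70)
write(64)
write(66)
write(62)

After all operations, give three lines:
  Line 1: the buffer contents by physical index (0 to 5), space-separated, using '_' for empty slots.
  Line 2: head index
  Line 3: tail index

write(28): buf=[28 _ _ _ _ _], head=0, tail=1, size=1
read(): buf=[_ _ _ _ _ _], head=1, tail=1, size=0
write(70): buf=[_ 70 _ _ _ _], head=1, tail=2, size=1
write(64): buf=[_ 70 64 _ _ _], head=1, tail=3, size=2
write(66): buf=[_ 70 64 66 _ _], head=1, tail=4, size=3
write(62): buf=[_ 70 64 66 62 _], head=1, tail=5, size=4

Answer: _ 70 64 66 62 _
1
5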